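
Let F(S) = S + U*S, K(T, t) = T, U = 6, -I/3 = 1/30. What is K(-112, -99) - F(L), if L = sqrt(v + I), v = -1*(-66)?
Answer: -112 - 7*sqrt(6590)/10 ≈ -168.83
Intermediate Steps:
I = -1/10 (I = -3/30 = -3*1/30 = -1/10 ≈ -0.10000)
v = 66
L = sqrt(6590)/10 (L = sqrt(66 - 1/10) = sqrt(659/10) = sqrt(6590)/10 ≈ 8.1179)
F(S) = 7*S (F(S) = S + 6*S = 7*S)
K(-112, -99) - F(L) = -112 - 7*sqrt(6590)/10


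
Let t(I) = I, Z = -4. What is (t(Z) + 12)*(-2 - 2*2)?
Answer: -48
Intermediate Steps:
(t(Z) + 12)*(-2 - 2*2) = (-4 + 12)*(-2 - 2*2) = 8*(-2 - 4) = 8*(-6) = -48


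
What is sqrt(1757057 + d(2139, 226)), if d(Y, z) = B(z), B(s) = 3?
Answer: 2*sqrt(439265) ≈ 1325.5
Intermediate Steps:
d(Y, z) = 3
sqrt(1757057 + d(2139, 226)) = sqrt(1757057 + 3) = sqrt(1757060) = 2*sqrt(439265)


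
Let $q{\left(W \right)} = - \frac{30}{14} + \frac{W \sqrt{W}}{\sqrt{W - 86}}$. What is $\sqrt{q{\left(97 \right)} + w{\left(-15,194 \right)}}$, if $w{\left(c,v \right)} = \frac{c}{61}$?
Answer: $\frac{\sqrt{-52700340 + 194545043 \sqrt{1067}}}{4697} \approx 16.901$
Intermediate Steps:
$w{\left(c,v \right)} = \frac{c}{61}$ ($w{\left(c,v \right)} = c \frac{1}{61} = \frac{c}{61}$)
$q{\left(W \right)} = - \frac{15}{7} + \frac{W^{\frac{3}{2}}}{\sqrt{-86 + W}}$ ($q{\left(W \right)} = \left(-30\right) \frac{1}{14} + \frac{W^{\frac{3}{2}}}{\sqrt{-86 + W}} = - \frac{15}{7} + \frac{W^{\frac{3}{2}}}{\sqrt{-86 + W}}$)
$\sqrt{q{\left(97 \right)} + w{\left(-15,194 \right)}} = \sqrt{\left(- \frac{15}{7} + \frac{97^{\frac{3}{2}}}{\sqrt{-86 + 97}}\right) + \frac{1}{61} \left(-15\right)} = \sqrt{\left(- \frac{15}{7} + \frac{97 \sqrt{97}}{\sqrt{11}}\right) - \frac{15}{61}} = \sqrt{\left(- \frac{15}{7} + 97 \sqrt{97} \frac{\sqrt{11}}{11}\right) - \frac{15}{61}} = \sqrt{\left(- \frac{15}{7} + \frac{97 \sqrt{1067}}{11}\right) - \frac{15}{61}} = \sqrt{- \frac{1020}{427} + \frac{97 \sqrt{1067}}{11}}$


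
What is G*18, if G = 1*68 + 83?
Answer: 2718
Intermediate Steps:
G = 151 (G = 68 + 83 = 151)
G*18 = 151*18 = 2718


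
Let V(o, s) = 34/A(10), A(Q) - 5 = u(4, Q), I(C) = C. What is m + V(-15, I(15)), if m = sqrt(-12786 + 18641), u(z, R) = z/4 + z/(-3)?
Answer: 51/7 + sqrt(5855) ≈ 83.804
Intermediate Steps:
u(z, R) = -z/12 (u(z, R) = z*(1/4) + z*(-1/3) = z/4 - z/3 = -z/12)
A(Q) = 14/3 (A(Q) = 5 - 1/12*4 = 5 - 1/3 = 14/3)
V(o, s) = 51/7 (V(o, s) = 34/(14/3) = 34*(3/14) = 51/7)
m = sqrt(5855) ≈ 76.518
m + V(-15, I(15)) = sqrt(5855) + 51/7 = 51/7 + sqrt(5855)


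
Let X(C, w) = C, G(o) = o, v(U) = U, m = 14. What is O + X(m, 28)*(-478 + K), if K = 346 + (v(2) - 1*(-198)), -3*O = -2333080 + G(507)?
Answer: 2335429/3 ≈ 7.7848e+5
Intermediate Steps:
O = 2332573/3 (O = -(-2333080 + 507)/3 = -⅓*(-2332573) = 2332573/3 ≈ 7.7752e+5)
K = 546 (K = 346 + (2 - 1*(-198)) = 346 + (2 + 198) = 346 + 200 = 546)
O + X(m, 28)*(-478 + K) = 2332573/3 + 14*(-478 + 546) = 2332573/3 + 14*68 = 2332573/3 + 952 = 2335429/3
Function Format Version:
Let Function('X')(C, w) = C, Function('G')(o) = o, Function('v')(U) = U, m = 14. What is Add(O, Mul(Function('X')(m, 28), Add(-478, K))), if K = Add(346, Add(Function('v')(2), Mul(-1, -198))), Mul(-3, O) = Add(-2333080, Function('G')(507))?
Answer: Rational(2335429, 3) ≈ 7.7848e+5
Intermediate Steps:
O = Rational(2332573, 3) (O = Mul(Rational(-1, 3), Add(-2333080, 507)) = Mul(Rational(-1, 3), -2332573) = Rational(2332573, 3) ≈ 7.7752e+5)
K = 546 (K = Add(346, Add(2, Mul(-1, -198))) = Add(346, Add(2, 198)) = Add(346, 200) = 546)
Add(O, Mul(Function('X')(m, 28), Add(-478, K))) = Add(Rational(2332573, 3), Mul(14, Add(-478, 546))) = Add(Rational(2332573, 3), Mul(14, 68)) = Add(Rational(2332573, 3), 952) = Rational(2335429, 3)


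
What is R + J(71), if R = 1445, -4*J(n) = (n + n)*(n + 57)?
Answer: -3099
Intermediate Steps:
J(n) = -n*(57 + n)/2 (J(n) = -(n + n)*(n + 57)/4 = -2*n*(57 + n)/4 = -n*(57 + n)/2)
R + J(71) = 1445 - ½*71*(57 + 71) = 1445 - ½*71*128 = 1445 - 4544 = -3099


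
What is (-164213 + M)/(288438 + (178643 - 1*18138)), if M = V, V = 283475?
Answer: 10842/40813 ≈ 0.26565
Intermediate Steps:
M = 283475
(-164213 + M)/(288438 + (178643 - 1*18138)) = (-164213 + 283475)/(288438 + (178643 - 1*18138)) = 119262/(288438 + (178643 - 18138)) = 119262/(288438 + 160505) = 119262/448943 = 119262*(1/448943) = 10842/40813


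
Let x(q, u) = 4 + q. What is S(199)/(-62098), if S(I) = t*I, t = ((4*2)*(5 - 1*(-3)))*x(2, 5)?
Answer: -38208/31049 ≈ -1.2306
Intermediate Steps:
t = 384 (t = ((4*2)*(5 - 1*(-3)))*(4 + 2) = (8*(5 + 3))*6 = (8*8)*6 = 64*6 = 384)
S(I) = 384*I
S(199)/(-62098) = (384*199)/(-62098) = 76416*(-1/62098) = -38208/31049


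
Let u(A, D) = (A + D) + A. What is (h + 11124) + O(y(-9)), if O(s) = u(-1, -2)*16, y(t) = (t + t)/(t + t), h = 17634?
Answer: 28694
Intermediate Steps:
u(A, D) = D + 2*A
y(t) = 1 (y(t) = (2*t)/((2*t)) = (2*t)*(1/(2*t)) = 1)
O(s) = -64 (O(s) = (-2 + 2*(-1))*16 = (-2 - 2)*16 = -4*16 = -64)
(h + 11124) + O(y(-9)) = (17634 + 11124) - 64 = 28758 - 64 = 28694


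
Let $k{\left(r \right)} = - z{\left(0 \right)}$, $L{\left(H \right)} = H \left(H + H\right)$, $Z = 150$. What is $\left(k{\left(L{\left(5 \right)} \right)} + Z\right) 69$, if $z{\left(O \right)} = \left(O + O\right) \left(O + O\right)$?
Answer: $10350$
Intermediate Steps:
$z{\left(O \right)} = 4 O^{2}$ ($z{\left(O \right)} = 2 O 2 O = 4 O^{2}$)
$L{\left(H \right)} = 2 H^{2}$ ($L{\left(H \right)} = H 2 H = 2 H^{2}$)
$k{\left(r \right)} = 0$ ($k{\left(r \right)} = - 4 \cdot 0^{2} = - 4 \cdot 0 = \left(-1\right) 0 = 0$)
$\left(k{\left(L{\left(5 \right)} \right)} + Z\right) 69 = \left(0 + 150\right) 69 = 150 \cdot 69 = 10350$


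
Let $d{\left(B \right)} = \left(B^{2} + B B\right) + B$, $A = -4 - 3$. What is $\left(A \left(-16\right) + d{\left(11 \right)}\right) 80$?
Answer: $29200$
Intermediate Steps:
$A = -7$
$d{\left(B \right)} = B + 2 B^{2}$ ($d{\left(B \right)} = \left(B^{2} + B^{2}\right) + B = 2 B^{2} + B = B + 2 B^{2}$)
$\left(A \left(-16\right) + d{\left(11 \right)}\right) 80 = \left(\left(-7\right) \left(-16\right) + 11 \left(1 + 2 \cdot 11\right)\right) 80 = \left(112 + 11 \left(1 + 22\right)\right) 80 = \left(112 + 11 \cdot 23\right) 80 = \left(112 + 253\right) 80 = 365 \cdot 80 = 29200$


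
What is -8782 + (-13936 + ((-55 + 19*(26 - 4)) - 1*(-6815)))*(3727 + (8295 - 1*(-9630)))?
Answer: -146332998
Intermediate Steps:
-8782 + (-13936 + ((-55 + 19*(26 - 4)) - 1*(-6815)))*(3727 + (8295 - 1*(-9630))) = -8782 + (-13936 + ((-55 + 19*22) + 6815))*(3727 + (8295 + 9630)) = -8782 + (-13936 + ((-55 + 418) + 6815))*(3727 + 17925) = -8782 + (-13936 + (363 + 6815))*21652 = -8782 + (-13936 + 7178)*21652 = -8782 - 6758*21652 = -8782 - 146324216 = -146332998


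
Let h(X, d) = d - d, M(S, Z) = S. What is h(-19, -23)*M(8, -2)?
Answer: 0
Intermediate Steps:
h(X, d) = 0
h(-19, -23)*M(8, -2) = 0*8 = 0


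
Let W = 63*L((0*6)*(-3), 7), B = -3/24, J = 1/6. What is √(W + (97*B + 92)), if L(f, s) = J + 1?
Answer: √2454/4 ≈ 12.384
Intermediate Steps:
J = ⅙ ≈ 0.16667
B = -⅛ (B = -3*1/24 = -⅛ ≈ -0.12500)
L(f, s) = 7/6 (L(f, s) = ⅙ + 1 = 7/6)
W = 147/2 (W = 63*(7/6) = 147/2 ≈ 73.500)
√(W + (97*B + 92)) = √(147/2 + (97*(-⅛) + 92)) = √(147/2 + (-97/8 + 92)) = √(147/2 + 639/8) = √(1227/8) = √2454/4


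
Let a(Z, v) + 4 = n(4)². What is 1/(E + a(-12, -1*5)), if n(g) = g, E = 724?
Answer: 1/736 ≈ 0.0013587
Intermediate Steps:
a(Z, v) = 12 (a(Z, v) = -4 + 4² = -4 + 16 = 12)
1/(E + a(-12, -1*5)) = 1/(724 + 12) = 1/736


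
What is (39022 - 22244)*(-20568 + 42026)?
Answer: 360022324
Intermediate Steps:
(39022 - 22244)*(-20568 + 42026) = 16778*21458 = 360022324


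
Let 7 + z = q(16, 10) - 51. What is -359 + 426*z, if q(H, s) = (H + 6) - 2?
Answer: -16547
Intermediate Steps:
q(H, s) = 4 + H (q(H, s) = (6 + H) - 2 = 4 + H)
z = -38 (z = -7 + ((4 + 16) - 51) = -7 + (20 - 51) = -7 - 31 = -38)
-359 + 426*z = -359 + 426*(-38) = -359 - 16188 = -16547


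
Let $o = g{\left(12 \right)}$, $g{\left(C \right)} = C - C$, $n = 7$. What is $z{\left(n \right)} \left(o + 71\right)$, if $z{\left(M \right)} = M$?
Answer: $497$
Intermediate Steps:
$g{\left(C \right)} = 0$
$o = 0$
$z{\left(n \right)} \left(o + 71\right) = 7 \left(0 + 71\right) = 7 \cdot 71 = 497$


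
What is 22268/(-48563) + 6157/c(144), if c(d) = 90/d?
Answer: 2391907788/242815 ≈ 9850.7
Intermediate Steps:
22268/(-48563) + 6157/c(144) = 22268/(-48563) + 6157/((90/144)) = 22268*(-1/48563) + 6157/((90*(1/144))) = -22268/48563 + 6157/(5/8) = -22268/48563 + 6157*(8/5) = -22268/48563 + 49256/5 = 2391907788/242815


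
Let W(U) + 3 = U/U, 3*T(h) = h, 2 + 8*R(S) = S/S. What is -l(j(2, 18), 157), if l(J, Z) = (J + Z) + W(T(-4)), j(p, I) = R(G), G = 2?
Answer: -1239/8 ≈ -154.88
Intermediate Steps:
R(S) = -⅛ (R(S) = -¼ + (S/S)/8 = -¼ + (⅛)*1 = -¼ + ⅛ = -⅛)
T(h) = h/3
j(p, I) = -⅛
W(U) = -2 (W(U) = -3 + U/U = -3 + 1 = -2)
l(J, Z) = -2 + J + Z (l(J, Z) = (J + Z) - 2 = -2 + J + Z)
-l(j(2, 18), 157) = -(-2 - ⅛ + 157) = -1*1239/8 = -1239/8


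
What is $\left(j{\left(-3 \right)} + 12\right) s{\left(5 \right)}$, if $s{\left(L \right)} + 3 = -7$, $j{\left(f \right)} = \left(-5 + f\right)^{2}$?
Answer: $-760$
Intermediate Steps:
$s{\left(L \right)} = -10$ ($s{\left(L \right)} = -3 - 7 = -10$)
$\left(j{\left(-3 \right)} + 12\right) s{\left(5 \right)} = \left(\left(-5 - 3\right)^{2} + 12\right) \left(-10\right) = \left(\left(-8\right)^{2} + 12\right) \left(-10\right) = \left(64 + 12\right) \left(-10\right) = 76 \left(-10\right) = -760$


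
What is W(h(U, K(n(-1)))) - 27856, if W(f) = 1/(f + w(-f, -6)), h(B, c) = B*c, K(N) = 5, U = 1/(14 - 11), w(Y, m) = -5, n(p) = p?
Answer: -278563/10 ≈ -27856.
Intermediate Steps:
U = 1/3 ≈ 0.33333
W(f) = 1/(-5 + f) (W(f) = 1/(f - 5) = 1/(-5 + f))
W(h(U, K(n(-1)))) - 27856 = 1/(-5 + (1/3)*5) - 27856 = 1/(-5 + 5/3) - 27856 = 1/(-10/3) - 27856 = -3/10 - 27856 = -278563/10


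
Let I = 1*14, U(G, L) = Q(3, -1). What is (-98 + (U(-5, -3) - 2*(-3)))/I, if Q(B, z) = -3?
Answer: -95/14 ≈ -6.7857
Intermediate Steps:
U(G, L) = -3
I = 14
(-98 + (U(-5, -3) - 2*(-3)))/I = (-98 + (-3 - 2*(-3)))/14 = (-98 + (-3 + 6))/14 = (-98 + 3)/14 = (1/14)*(-95) = -95/14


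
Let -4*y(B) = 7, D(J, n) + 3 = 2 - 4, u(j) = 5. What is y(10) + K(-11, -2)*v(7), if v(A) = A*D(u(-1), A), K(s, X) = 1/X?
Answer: 63/4 ≈ 15.750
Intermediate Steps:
D(J, n) = -5 (D(J, n) = -3 + (2 - 4) = -3 - 2 = -5)
y(B) = -7/4 (y(B) = -¼*7 = -7/4)
v(A) = -5*A (v(A) = A*(-5) = -5*A)
y(10) + K(-11, -2)*v(7) = -7/4 + (-5*7)/(-2) = -7/4 - ½*(-35) = -7/4 + 35/2 = 63/4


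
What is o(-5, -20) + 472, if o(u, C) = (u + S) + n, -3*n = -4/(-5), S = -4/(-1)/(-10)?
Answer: 1399/3 ≈ 466.33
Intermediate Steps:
S = -2/5 (S = -4*(-1)*(-1/10) = 4*(-1/10) = -2/5 ≈ -0.40000)
n = -4/15 (n = -(-4)/(3*(-5)) = -(-4)*(-1)/(3*5) = -1/3*4/5 = -4/15 ≈ -0.26667)
o(u, C) = -2/3 + u (o(u, C) = (u - 2/5) - 4/15 = (-2/5 + u) - 4/15 = -2/3 + u)
o(-5, -20) + 472 = (-2/3 - 5) + 472 = -17/3 + 472 = 1399/3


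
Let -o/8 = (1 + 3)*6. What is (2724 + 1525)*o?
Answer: -815808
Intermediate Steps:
o = -192 (o = -8*(1 + 3)*6 = -32*6 = -8*24 = -192)
(2724 + 1525)*o = (2724 + 1525)*(-192) = 4249*(-192) = -815808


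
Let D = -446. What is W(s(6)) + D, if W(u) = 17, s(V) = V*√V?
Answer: -429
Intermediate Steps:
s(V) = V^(3/2)
W(s(6)) + D = 17 - 446 = -429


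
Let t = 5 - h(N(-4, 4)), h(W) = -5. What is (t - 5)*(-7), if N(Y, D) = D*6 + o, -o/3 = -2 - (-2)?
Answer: -35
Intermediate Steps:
o = 0 (o = -3*(-2 - (-2)) = -3*(-2 - 1*(-2)) = -3*(-2 + 2) = -3*0 = 0)
N(Y, D) = 6*D (N(Y, D) = D*6 + 0 = 6*D + 0 = 6*D)
t = 10 (t = 5 - 1*(-5) = 5 + 5 = 10)
(t - 5)*(-7) = (10 - 5)*(-7) = 5*(-7) = -35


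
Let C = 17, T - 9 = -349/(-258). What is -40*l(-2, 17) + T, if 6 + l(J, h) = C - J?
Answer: -131489/258 ≈ -509.65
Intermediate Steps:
T = 2671/258 (T = 9 - 349/(-258) = 9 - 349*(-1/258) = 9 + 349/258 = 2671/258 ≈ 10.353)
l(J, h) = 11 - J (l(J, h) = -6 + (17 - J) = 11 - J)
-40*l(-2, 17) + T = -40*(11 - 1*(-2)) + 2671/258 = -40*(11 + 2) + 2671/258 = -40*13 + 2671/258 = -520 + 2671/258 = -131489/258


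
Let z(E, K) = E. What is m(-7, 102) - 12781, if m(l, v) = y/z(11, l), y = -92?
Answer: -140683/11 ≈ -12789.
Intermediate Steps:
m(l, v) = -92/11
m(-7, 102) - 12781 = -92/11 - 12781 = -140683/11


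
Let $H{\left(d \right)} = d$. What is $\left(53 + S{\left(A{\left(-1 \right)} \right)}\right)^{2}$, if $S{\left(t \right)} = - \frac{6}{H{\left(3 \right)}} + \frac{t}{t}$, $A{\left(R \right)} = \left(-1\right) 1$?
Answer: $2704$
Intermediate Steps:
$A{\left(R \right)} = -1$
$S{\left(t \right)} = -1$ ($S{\left(t \right)} = - \frac{6}{3} + \frac{t}{t} = \left(-6\right) \frac{1}{3} + 1 = -2 + 1 = -1$)
$\left(53 + S{\left(A{\left(-1 \right)} \right)}\right)^{2} = \left(53 - 1\right)^{2} = 52^{2} = 2704$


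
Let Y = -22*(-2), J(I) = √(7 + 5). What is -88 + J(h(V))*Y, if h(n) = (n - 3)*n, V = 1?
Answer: -88 + 88*√3 ≈ 64.420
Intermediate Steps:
h(n) = n*(-3 + n) (h(n) = (-3 + n)*n = n*(-3 + n))
J(I) = 2*√3 (J(I) = √12 = 2*√3)
Y = 44
-88 + J(h(V))*Y = -88 + (2*√3)*44 = -88 + 88*√3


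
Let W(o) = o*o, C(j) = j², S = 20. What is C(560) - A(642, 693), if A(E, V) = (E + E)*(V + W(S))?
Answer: -1089812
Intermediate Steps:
W(o) = o²
A(E, V) = 2*E*(400 + V) (A(E, V) = (E + E)*(V + 20²) = (2*E)*(V + 400) = (2*E)*(400 + V) = 2*E*(400 + V))
C(560) - A(642, 693) = 560² - 2*642*(400 + 693) = 313600 - 2*642*1093 = 313600 - 1*1403412 = 313600 - 1403412 = -1089812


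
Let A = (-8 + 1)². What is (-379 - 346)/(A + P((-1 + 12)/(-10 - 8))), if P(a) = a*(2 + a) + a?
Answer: -234900/15403 ≈ -15.250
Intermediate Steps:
A = 49 (A = (-7)² = 49)
P(a) = a + a*(2 + a)
(-379 - 346)/(A + P((-1 + 12)/(-10 - 8))) = (-379 - 346)/(49 + ((-1 + 12)/(-10 - 8))*(3 + (-1 + 12)/(-10 - 8))) = -725/(49 + (11/(-18))*(3 + 11/(-18))) = -725/(49 + (11*(-1/18))*(3 + 11*(-1/18))) = -725/(49 - 11*(3 - 11/18)/18) = -725/(49 - 11/18*43/18) = -725/(49 - 473/324) = -725/15403/324 = -725*324/15403 = -234900/15403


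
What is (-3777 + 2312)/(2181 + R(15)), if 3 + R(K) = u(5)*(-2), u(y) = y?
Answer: -1465/2168 ≈ -0.67574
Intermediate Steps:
R(K) = -13 (R(K) = -3 + 5*(-2) = -3 - 10 = -13)
(-3777 + 2312)/(2181 + R(15)) = (-3777 + 2312)/(2181 - 13) = -1465/2168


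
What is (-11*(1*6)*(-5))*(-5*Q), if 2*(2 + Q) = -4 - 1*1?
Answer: 7425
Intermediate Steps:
Q = -9/2 (Q = -2 + (-4 - 1*1)/2 = -2 + (-4 - 1)/2 = -2 + (½)*(-5) = -2 - 5/2 = -9/2 ≈ -4.5000)
(-11*(1*6)*(-5))*(-5*Q) = (-11*(1*6)*(-5))*(-5*(-9/2)) = -11*6*(-5)*(45/2) = -11*(-30)*(45/2) = 330*(45/2) = 7425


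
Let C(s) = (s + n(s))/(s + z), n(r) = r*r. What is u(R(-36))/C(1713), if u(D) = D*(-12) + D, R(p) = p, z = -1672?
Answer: 2706/489347 ≈ 0.0055298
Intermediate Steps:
n(r) = r**2
u(D) = -11*D (u(D) = -12*D + D = -11*D)
C(s) = (s + s**2)/(-1672 + s) (C(s) = (s + s**2)/(s - 1672) = (s + s**2)/(-1672 + s))
u(R(-36))/C(1713) = (-11*(-36))/((1713*(1 + 1713)/(-1672 + 1713))) = 396/((1713*1714/41)) = 396/((1713*(1/41)*1714)) = 396/(2936082/41) = 396*(41/2936082) = 2706/489347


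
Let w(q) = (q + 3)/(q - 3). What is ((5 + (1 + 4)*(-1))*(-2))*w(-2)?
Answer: 0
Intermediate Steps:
w(q) = (3 + q)/(-3 + q)
((5 + (1 + 4)*(-1))*(-2))*w(-2) = ((5 + (1 + 4)*(-1))*(-2))*((3 - 2)/(-3 - 2)) = ((5 + 5*(-1))*(-2))*(1/(-5)) = ((5 - 5)*(-2))*(-⅕*1) = (0*(-2))*(-⅕) = 0*(-⅕) = 0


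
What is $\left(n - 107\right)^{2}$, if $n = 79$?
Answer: $784$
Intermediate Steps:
$\left(n - 107\right)^{2} = \left(79 - 107\right)^{2} = \left(-28\right)^{2} = 784$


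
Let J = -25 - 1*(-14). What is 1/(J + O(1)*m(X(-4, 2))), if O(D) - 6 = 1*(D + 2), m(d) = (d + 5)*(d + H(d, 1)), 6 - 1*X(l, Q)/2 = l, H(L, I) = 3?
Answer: 1/5164 ≈ 0.00019365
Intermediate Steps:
X(l, Q) = 12 - 2*l
m(d) = (3 + d)*(5 + d) (m(d) = (d + 5)*(d + 3) = (5 + d)*(3 + d) = (3 + d)*(5 + d))
J = -11 (J = -25 + 14 = -11)
O(D) = 8 + D (O(D) = 6 + 1*(D + 2) = 6 + 1*(2 + D) = 6 + (2 + D) = 8 + D)
1/(J + O(1)*m(X(-4, 2))) = 1/(-11 + (8 + 1)*(15 + (12 - 2*(-4))² + 8*(12 - 2*(-4)))) = 1/(-11 + 9*(15 + (12 + 8)² + 8*(12 + 8))) = 1/(-11 + 9*(15 + 20² + 8*20)) = 1/(-11 + 9*(15 + 400 + 160)) = 1/(-11 + 9*575) = 1/(-11 + 5175) = 1/5164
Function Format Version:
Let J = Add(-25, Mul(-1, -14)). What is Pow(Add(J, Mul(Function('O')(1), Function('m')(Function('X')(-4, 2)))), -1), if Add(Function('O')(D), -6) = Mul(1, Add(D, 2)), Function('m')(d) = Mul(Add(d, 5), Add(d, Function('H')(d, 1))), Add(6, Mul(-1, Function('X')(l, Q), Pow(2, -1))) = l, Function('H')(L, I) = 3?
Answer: Rational(1, 5164) ≈ 0.00019365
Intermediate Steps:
Function('X')(l, Q) = Add(12, Mul(-2, l))
Function('m')(d) = Mul(Add(3, d), Add(5, d)) (Function('m')(d) = Mul(Add(d, 5), Add(d, 3)) = Mul(Add(5, d), Add(3, d)) = Mul(Add(3, d), Add(5, d)))
J = -11 (J = Add(-25, 14) = -11)
Function('O')(D) = Add(8, D) (Function('O')(D) = Add(6, Mul(1, Add(D, 2))) = Add(6, Mul(1, Add(2, D))) = Add(6, Add(2, D)) = Add(8, D))
Pow(Add(J, Mul(Function('O')(1), Function('m')(Function('X')(-4, 2)))), -1) = Pow(Add(-11, Mul(Add(8, 1), Add(15, Pow(Add(12, Mul(-2, -4)), 2), Mul(8, Add(12, Mul(-2, -4)))))), -1) = Pow(Add(-11, Mul(9, Add(15, Pow(Add(12, 8), 2), Mul(8, Add(12, 8))))), -1) = Pow(Add(-11, Mul(9, Add(15, Pow(20, 2), Mul(8, 20)))), -1) = Pow(Add(-11, Mul(9, Add(15, 400, 160))), -1) = Pow(Add(-11, Mul(9, 575)), -1) = Pow(Add(-11, 5175), -1) = Pow(5164, -1) = Rational(1, 5164)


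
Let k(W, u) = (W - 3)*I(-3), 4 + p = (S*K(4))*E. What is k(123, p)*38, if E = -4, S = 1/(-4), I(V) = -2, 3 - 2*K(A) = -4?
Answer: -9120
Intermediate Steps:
K(A) = 7/2 (K(A) = 3/2 - 1/2*(-4) = 3/2 + 2 = 7/2)
S = -1/4 ≈ -0.25000
p = -1/2 (p = -4 - 1/4*7/2*(-4) = -4 - 7/8*(-4) = -4 + 7/2 = -1/2 ≈ -0.50000)
k(W, u) = 6 - 2*W (k(W, u) = (W - 3)*(-2) = (-3 + W)*(-2) = 6 - 2*W)
k(123, p)*38 = (6 - 2*123)*38 = (6 - 246)*38 = -240*38 = -9120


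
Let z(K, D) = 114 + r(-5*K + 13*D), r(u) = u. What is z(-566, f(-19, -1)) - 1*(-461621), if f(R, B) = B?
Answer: 464552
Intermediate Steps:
z(K, D) = 114 - 5*K + 13*D (z(K, D) = 114 + (-5*K + 13*D) = 114 - 5*K + 13*D)
z(-566, f(-19, -1)) - 1*(-461621) = (114 - 5*(-566) + 13*(-1)) - 1*(-461621) = (114 + 2830 - 13) + 461621 = 2931 + 461621 = 464552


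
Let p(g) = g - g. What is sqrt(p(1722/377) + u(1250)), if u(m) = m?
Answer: 25*sqrt(2) ≈ 35.355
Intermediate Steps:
p(g) = 0
sqrt(p(1722/377) + u(1250)) = sqrt(0 + 1250) = sqrt(1250) = 25*sqrt(2)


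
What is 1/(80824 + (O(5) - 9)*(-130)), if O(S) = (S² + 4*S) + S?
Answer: 1/75494 ≈ 1.3246e-5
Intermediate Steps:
O(S) = S² + 5*S
1/(80824 + (O(5) - 9)*(-130)) = 1/(80824 + (5*(5 + 5) - 9)*(-130)) = 1/(80824 + (5*10 - 9)*(-130)) = 1/(80824 + (50 - 9)*(-130)) = 1/(80824 + 41*(-130)) = 1/(80824 - 5330) = 1/75494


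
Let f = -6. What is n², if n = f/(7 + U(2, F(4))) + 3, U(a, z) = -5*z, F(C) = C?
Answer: 2025/169 ≈ 11.982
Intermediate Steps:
n = 45/13 (n = -6/(7 - 5*4) + 3 = -6/(7 - 20) + 3 = -6/(-13) + 3 = -1/13*(-6) + 3 = 6/13 + 3 = 45/13 ≈ 3.4615)
n² = (45/13)² = 2025/169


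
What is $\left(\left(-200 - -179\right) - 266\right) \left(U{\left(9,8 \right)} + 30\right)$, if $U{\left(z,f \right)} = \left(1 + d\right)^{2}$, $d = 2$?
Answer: $-11193$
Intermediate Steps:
$U{\left(z,f \right)} = 9$ ($U{\left(z,f \right)} = \left(1 + 2\right)^{2} = 3^{2} = 9$)
$\left(\left(-200 - -179\right) - 266\right) \left(U{\left(9,8 \right)} + 30\right) = \left(\left(-200 - -179\right) - 266\right) \left(9 + 30\right) = \left(\left(-200 + 179\right) - 266\right) 39 = \left(-21 - 266\right) 39 = \left(-287\right) 39 = -11193$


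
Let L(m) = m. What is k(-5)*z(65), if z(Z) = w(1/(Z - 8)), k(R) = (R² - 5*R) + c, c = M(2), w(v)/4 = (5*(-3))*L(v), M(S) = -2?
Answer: -960/19 ≈ -50.526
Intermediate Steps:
w(v) = -60*v (w(v) = 4*((5*(-3))*v) = 4*(-15*v) = -60*v)
c = -2
k(R) = -2 + R² - 5*R (k(R) = (R² - 5*R) - 2 = -2 + R² - 5*R)
z(Z) = -60/(-8 + Z) (z(Z) = -60/(Z - 8) = -60/(-8 + Z))
k(-5)*z(65) = (-2 + (-5)² - 5*(-5))*(-60/(-8 + 65)) = (-2 + 25 + 25)*(-60/57) = 48*(-60*1/57) = 48*(-20/19) = -960/19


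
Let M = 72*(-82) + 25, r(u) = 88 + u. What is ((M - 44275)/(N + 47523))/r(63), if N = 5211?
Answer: -8359/1327139 ≈ -0.0062985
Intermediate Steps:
M = -5879 (M = -5904 + 25 = -5879)
((M - 44275)/(N + 47523))/r(63) = ((-5879 - 44275)/(5211 + 47523))/(88 + 63) = -50154/52734/151 = -50154*1/52734*(1/151) = -8359/8789*1/151 = -8359/1327139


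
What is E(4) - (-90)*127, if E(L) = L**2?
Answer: 11446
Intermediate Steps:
E(4) - (-90)*127 = 4**2 - (-90)*127 = 16 - 15*(-762) = 16 + 11430 = 11446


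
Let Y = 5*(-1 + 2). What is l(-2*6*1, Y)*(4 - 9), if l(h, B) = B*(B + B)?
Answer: -250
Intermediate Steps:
Y = 5 (Y = 5*1 = 5)
l(h, B) = 2*B**2 (l(h, B) = B*(2*B) = 2*B**2)
l(-2*6*1, Y)*(4 - 9) = (2*5**2)*(4 - 9) = (2*25)*(-5) = 50*(-5) = -250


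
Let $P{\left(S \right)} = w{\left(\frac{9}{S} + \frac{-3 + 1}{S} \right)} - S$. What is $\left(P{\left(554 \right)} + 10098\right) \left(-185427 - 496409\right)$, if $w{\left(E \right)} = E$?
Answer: $- \frac{1802564037594}{277} \approx -6.5075 \cdot 10^{9}$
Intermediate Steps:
$P{\left(S \right)} = - S + \frac{7}{S}$ ($P{\left(S \right)} = \left(\frac{9}{S} + \frac{-3 + 1}{S}\right) - S = \left(\frac{9}{S} - \frac{2}{S}\right) - S = \frac{7}{S} - S = - S + \frac{7}{S}$)
$\left(P{\left(554 \right)} + 10098\right) \left(-185427 - 496409\right) = \left(\left(\left(-1\right) 554 + \frac{7}{554}\right) + 10098\right) \left(-185427 - 496409\right) = \left(\left(-554 + 7 \cdot \frac{1}{554}\right) + 10098\right) \left(-681836\right) = \left(\left(-554 + \frac{7}{554}\right) + 10098\right) \left(-681836\right) = \left(- \frac{306909}{554} + 10098\right) \left(-681836\right) = \frac{5287383}{554} \left(-681836\right) = - \frac{1802564037594}{277}$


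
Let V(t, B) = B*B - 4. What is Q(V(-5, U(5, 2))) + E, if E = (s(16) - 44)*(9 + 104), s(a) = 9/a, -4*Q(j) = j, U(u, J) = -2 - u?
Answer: -78715/16 ≈ -4919.7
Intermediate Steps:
V(t, B) = -4 + B**2 (V(t, B) = B**2 - 4 = -4 + B**2)
Q(j) = -j/4
E = -78535/16 (E = (9/16 - 44)*(9 + 104) = (9*(1/16) - 44)*113 = (9/16 - 44)*113 = -695/16*113 = -78535/16 ≈ -4908.4)
Q(V(-5, U(5, 2))) + E = -(-4 + (-2 - 1*5)**2)/4 - 78535/16 = -(-4 + (-2 - 5)**2)/4 - 78535/16 = -(-4 + (-7)**2)/4 - 78535/16 = -(-4 + 49)/4 - 78535/16 = -1/4*45 - 78535/16 = -45/4 - 78535/16 = -78715/16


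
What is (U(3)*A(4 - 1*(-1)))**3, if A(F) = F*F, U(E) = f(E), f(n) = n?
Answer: 421875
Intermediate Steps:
U(E) = E
A(F) = F**2
(U(3)*A(4 - 1*(-1)))**3 = (3*(4 - 1*(-1))**2)**3 = (3*(4 + 1)**2)**3 = (3*5**2)**3 = (3*25)**3 = 75**3 = 421875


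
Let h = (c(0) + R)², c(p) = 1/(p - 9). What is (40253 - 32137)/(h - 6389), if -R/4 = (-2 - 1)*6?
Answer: -164349/24725 ≈ -6.6471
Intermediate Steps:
c(p) = 1/(-9 + p)
R = 72 (R = -4*(-2 - 1)*6 = -(-12)*6 = -4*(-18) = 72)
h = 418609/81 (h = (1/(-9 + 0) + 72)² = (1/(-9) + 72)² = (-⅑ + 72)² = (647/9)² = 418609/81 ≈ 5168.0)
(40253 - 32137)/(h - 6389) = (40253 - 32137)/(418609/81 - 6389) = 8116/(-98900/81) = 8116*(-81/98900) = -164349/24725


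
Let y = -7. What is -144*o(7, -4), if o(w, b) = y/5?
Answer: 1008/5 ≈ 201.60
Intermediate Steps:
o(w, b) = -7/5
-144*o(7, -4) = -144*(-7/5) = 1008/5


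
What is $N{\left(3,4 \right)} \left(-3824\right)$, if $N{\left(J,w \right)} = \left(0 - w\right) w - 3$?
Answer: $72656$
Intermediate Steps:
$N{\left(J,w \right)} = -3 - w^{2}$ ($N{\left(J,w \right)} = - w w - 3 = - w^{2} - 3 = -3 - w^{2}$)
$N{\left(3,4 \right)} \left(-3824\right) = \left(-3 - 4^{2}\right) \left(-3824\right) = \left(-3 - 16\right) \left(-3824\right) = \left(-19\right) \left(-3824\right) = 72656$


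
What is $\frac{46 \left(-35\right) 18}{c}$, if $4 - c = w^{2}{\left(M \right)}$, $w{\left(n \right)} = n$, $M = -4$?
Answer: $2415$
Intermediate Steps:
$c = -12$ ($c = 4 - \left(-4\right)^{2} = 4 - 16 = -12$)
$\frac{46 \left(-35\right) 18}{c} = \frac{46 \left(-35\right) 18}{-12} = \left(-1610\right) 18 \left(- \frac{1}{12}\right) = \left(-28980\right) \left(- \frac{1}{12}\right) = 2415$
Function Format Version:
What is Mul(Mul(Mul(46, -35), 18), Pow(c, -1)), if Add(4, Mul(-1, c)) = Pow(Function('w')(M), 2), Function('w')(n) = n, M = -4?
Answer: 2415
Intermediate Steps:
c = -12 (c = Add(4, Mul(-1, Pow(-4, 2))) = Add(4, Mul(-1, 16)) = Add(4, -16) = -12)
Mul(Mul(Mul(46, -35), 18), Pow(c, -1)) = Mul(Mul(Mul(46, -35), 18), Pow(-12, -1)) = Mul(Mul(-1610, 18), Rational(-1, 12)) = Mul(-28980, Rational(-1, 12)) = 2415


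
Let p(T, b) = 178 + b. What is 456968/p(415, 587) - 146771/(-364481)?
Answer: 166668433423/278827965 ≈ 597.75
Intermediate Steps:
456968/p(415, 587) - 146771/(-364481) = 456968/(178 + 587) - 146771/(-364481) = 456968/765 - 146771*(-1/364481) = 456968*(1/765) + 146771/364481 = 456968/765 + 146771/364481 = 166668433423/278827965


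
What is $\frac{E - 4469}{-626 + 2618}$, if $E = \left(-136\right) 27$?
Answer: $- \frac{8141}{1992} \approx -4.0868$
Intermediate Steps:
$E = -3672$
$\frac{E - 4469}{-626 + 2618} = \frac{-3672 - 4469}{-626 + 2618} = - \frac{8141}{1992}$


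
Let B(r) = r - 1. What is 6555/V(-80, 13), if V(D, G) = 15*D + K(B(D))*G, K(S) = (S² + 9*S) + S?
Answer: 2185/24521 ≈ 0.089107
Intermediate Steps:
B(r) = -1 + r
K(S) = S² + 10*S
V(D, G) = 15*D + G*(-1 + D)*(9 + D) (V(D, G) = 15*D + ((-1 + D)*(10 + (-1 + D)))*G = 15*D + ((-1 + D)*(9 + D))*G = 15*D + G*(-1 + D)*(9 + D))
6555/V(-80, 13) = 6555/(15*(-80) + 13*(-1 - 80)*(9 - 80)) = 6555/(-1200 + 13*(-81)*(-71)) = 6555/(-1200 + 74763) = 6555/73563 = 6555*(1/73563) = 2185/24521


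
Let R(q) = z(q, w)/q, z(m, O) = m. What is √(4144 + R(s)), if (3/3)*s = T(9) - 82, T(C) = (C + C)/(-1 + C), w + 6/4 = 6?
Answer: √4145 ≈ 64.382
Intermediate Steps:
w = 9/2 (w = -3/2 + 6 = 9/2 ≈ 4.5000)
T(C) = 2*C/(-1 + C) (T(C) = (2*C)/(-1 + C) = 2*C/(-1 + C))
s = -319/4 (s = 2*9/(-1 + 9) - 82 = 2*9/8 - 82 = 2*9*(⅛) - 82 = 9/4 - 82 = -319/4 ≈ -79.750)
R(q) = 1 (R(q) = q/q = 1)
√(4144 + R(s)) = √(4144 + 1) = √4145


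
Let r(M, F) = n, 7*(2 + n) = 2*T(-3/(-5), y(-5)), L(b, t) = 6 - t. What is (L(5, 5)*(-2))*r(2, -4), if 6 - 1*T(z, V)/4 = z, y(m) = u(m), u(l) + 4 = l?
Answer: -292/35 ≈ -8.3428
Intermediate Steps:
u(l) = -4 + l
y(m) = -4 + m
T(z, V) = 24 - 4*z
n = 146/35 (n = -2 + (2*(24 - (-12)/(-5)))/7 = -2 + (2*(24 - (-12)*(-1)/5))/7 = -2 + (2*(24 - 4*⅗))/7 = -2 + (2*(24 - 12/5))/7 = -2 + (2*(108/5))/7 = -2 + (⅐)*(216/5) = -2 + 216/35 = 146/35 ≈ 4.1714)
r(M, F) = 146/35
(L(5, 5)*(-2))*r(2, -4) = ((6 - 1*5)*(-2))*(146/35) = ((6 - 5)*(-2))*(146/35) = (1*(-2))*(146/35) = -2*146/35 = -292/35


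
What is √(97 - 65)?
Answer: 4*√2 ≈ 5.6569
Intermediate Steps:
√(97 - 65) = √32 = 4*√2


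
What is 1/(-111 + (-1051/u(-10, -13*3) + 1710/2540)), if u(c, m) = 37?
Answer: -9398/1303805 ≈ -0.0072081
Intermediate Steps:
1/(-111 + (-1051/u(-10, -13*3) + 1710/2540)) = 1/(-111 + (-1051/37 + 1710/2540)) = 1/(-111 + (-1051*1/37 + 1710*(1/2540))) = 1/(-111 + (-1051/37 + 171/254)) = 1/(-111 - 260627/9398) = 1/(-1303805/9398) = -9398/1303805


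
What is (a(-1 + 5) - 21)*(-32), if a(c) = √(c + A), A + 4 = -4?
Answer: 672 - 64*I ≈ 672.0 - 64.0*I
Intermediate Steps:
A = -8 (A = -4 - 4 = -8)
a(c) = √(-8 + c) (a(c) = √(c - 8) = √(-8 + c))
(a(-1 + 5) - 21)*(-32) = (√(-8 + (-1 + 5)) - 21)*(-32) = (√(-8 + 4) - 21)*(-32) = (√(-4) - 21)*(-32) = (2*I - 21)*(-32) = (-21 + 2*I)*(-32) = 672 - 64*I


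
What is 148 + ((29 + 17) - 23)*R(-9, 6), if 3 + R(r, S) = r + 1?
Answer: -105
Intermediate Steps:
R(r, S) = -2 + r (R(r, S) = -3 + (r + 1) = -3 + (1 + r) = -2 + r)
148 + ((29 + 17) - 23)*R(-9, 6) = 148 + ((29 + 17) - 23)*(-2 - 9) = 148 + (46 - 23)*(-11) = 148 + 23*(-11) = 148 - 253 = -105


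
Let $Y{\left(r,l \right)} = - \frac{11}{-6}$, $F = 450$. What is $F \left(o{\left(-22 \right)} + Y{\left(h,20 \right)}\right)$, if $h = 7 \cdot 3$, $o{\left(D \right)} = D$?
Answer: $-9075$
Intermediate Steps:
$h = 21$
$Y{\left(r,l \right)} = \frac{11}{6}$ ($Y{\left(r,l \right)} = \left(-11\right) \left(- \frac{1}{6}\right) = \frac{11}{6}$)
$F \left(o{\left(-22 \right)} + Y{\left(h,20 \right)}\right) = 450 \left(-22 + \frac{11}{6}\right) = 450 \left(- \frac{121}{6}\right) = -9075$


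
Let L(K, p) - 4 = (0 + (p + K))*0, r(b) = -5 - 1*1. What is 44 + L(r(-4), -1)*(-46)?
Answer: -140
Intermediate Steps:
r(b) = -6 (r(b) = -5 - 1 = -6)
L(K, p) = 4 (L(K, p) = 4 + (0 + (p + K))*0 = 4 + (0 + (K + p))*0 = 4 + (K + p)*0 = 4 + 0 = 4)
44 + L(r(-4), -1)*(-46) = 44 + 4*(-46) = 44 - 184 = -140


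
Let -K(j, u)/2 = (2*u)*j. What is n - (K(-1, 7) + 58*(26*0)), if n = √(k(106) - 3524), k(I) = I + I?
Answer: -28 + 12*I*√23 ≈ -28.0 + 57.55*I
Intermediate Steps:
K(j, u) = -4*j*u (K(j, u) = -2*2*u*j = -4*j*u)
k(I) = 2*I
n = 12*I*√23 (n = √(2*106 - 3524) = √(212 - 3524) = √(-3312) = 12*I*√23 ≈ 57.55*I)
n - (K(-1, 7) + 58*(26*0)) = 12*I*√23 - (-4*(-1)*7 + 58*(26*0)) = 12*I*√23 - (28 + 58*0) = 12*I*√23 - (28 + 0) = 12*I*√23 - 1*28 = 12*I*√23 - 28 = -28 + 12*I*√23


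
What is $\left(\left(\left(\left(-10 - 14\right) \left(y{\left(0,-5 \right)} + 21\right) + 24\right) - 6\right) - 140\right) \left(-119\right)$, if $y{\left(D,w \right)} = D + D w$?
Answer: $74494$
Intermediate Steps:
$\left(\left(\left(\left(-10 - 14\right) \left(y{\left(0,-5 \right)} + 21\right) + 24\right) - 6\right) - 140\right) \left(-119\right) = \left(\left(\left(\left(-10 - 14\right) \left(0 \left(1 - 5\right) + 21\right) + 24\right) - 6\right) - 140\right) \left(-119\right) = \left(\left(\left(- 24 \left(0 \left(-4\right) + 21\right) + 24\right) - 6\right) - 140\right) \left(-119\right) = \left(\left(\left(- 24 \left(0 + 21\right) + 24\right) - 6\right) - 140\right) \left(-119\right) = \left(\left(\left(\left(-24\right) 21 + 24\right) - 6\right) - 140\right) \left(-119\right) = \left(\left(\left(-504 + 24\right) - 6\right) - 140\right) \left(-119\right) = \left(\left(-480 - 6\right) - 140\right) \left(-119\right) = \left(-486 - 140\right) \left(-119\right) = \left(-626\right) \left(-119\right) = 74494$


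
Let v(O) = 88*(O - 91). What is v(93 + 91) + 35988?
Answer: 44172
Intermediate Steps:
v(O) = -8008 + 88*O (v(O) = 88*(-91 + O) = -8008 + 88*O)
v(93 + 91) + 35988 = (-8008 + 88*(93 + 91)) + 35988 = (-8008 + 88*184) + 35988 = (-8008 + 16192) + 35988 = 8184 + 35988 = 44172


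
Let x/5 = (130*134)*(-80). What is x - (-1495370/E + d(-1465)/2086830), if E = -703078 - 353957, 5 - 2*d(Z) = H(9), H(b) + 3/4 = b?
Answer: -8197537220672885023/1176454586160 ≈ -6.9680e+6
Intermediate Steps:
H(b) = -¾ + b
d(Z) = -13/8 (d(Z) = 5/2 - (-¾ + 9)/2 = 5/2 - ½*33/4 = 5/2 - 33/8 = -13/8)
E = -1057035
x = -6968000 (x = 5*((130*134)*(-80)) = 5*(17420*(-80)) = 5*(-1393600) = -6968000)
x - (-1495370/E + d(-1465)/2086830) = -6968000 - (-1495370/(-1057035) - 13/8/2086830) = -6968000 - (-1495370*(-1/1057035) - 13/8*1/2086830) = -6968000 - (299074/211407 - 13/16694640) = -6968000 - 1*1664310005023/1176454586160 = -6968000 - 1664310005023/1176454586160 = -8197537220672885023/1176454586160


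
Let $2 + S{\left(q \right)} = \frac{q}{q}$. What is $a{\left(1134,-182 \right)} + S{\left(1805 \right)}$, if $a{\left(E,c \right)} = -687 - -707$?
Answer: $19$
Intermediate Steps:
$a{\left(E,c \right)} = 20$ ($a{\left(E,c \right)} = -687 + 707 = 20$)
$S{\left(q \right)} = -1$ ($S{\left(q \right)} = -2 + \frac{q}{q} = -2 + 1 = -1$)
$a{\left(1134,-182 \right)} + S{\left(1805 \right)} = 20 - 1 = 19$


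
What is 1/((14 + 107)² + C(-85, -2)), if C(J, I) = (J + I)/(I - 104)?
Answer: 106/1552033 ≈ 6.8297e-5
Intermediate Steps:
C(J, I) = (I + J)/(-104 + I)
1/((14 + 107)² + C(-85, -2)) = 1/((14 + 107)² + (-2 - 85)/(-104 - 2)) = 1/(121² - 87/(-106)) = 1/(14641 - 1/106*(-87)) = 1/(14641 + 87/106) = 1/(1552033/106) = 106/1552033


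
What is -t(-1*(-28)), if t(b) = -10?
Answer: 10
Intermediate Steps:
-t(-1*(-28)) = -1*(-10) = 10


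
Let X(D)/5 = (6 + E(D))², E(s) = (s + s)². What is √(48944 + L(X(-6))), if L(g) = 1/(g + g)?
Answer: √110124000010/1500 ≈ 221.23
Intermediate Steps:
E(s) = 4*s² (E(s) = (2*s)² = 4*s²)
X(D) = 5*(6 + 4*D²)²
L(g) = 1/(2*g)
√(48944 + L(X(-6))) = √(48944 + 1/(2*((20*(3 + 2*(-6)²)²)))) = √(48944 + 1/(2*((20*(3 + 2*36)²)))) = √(48944 + 1/(2*((20*(3 + 72)²)))) = √(48944 + 1/(2*((20*75²)))) = √(48944 + 1/(2*((20*5625)))) = √(48944 + (½)/112500) = √(48944 + (½)*(1/112500)) = √(48944 + 1/225000) = √(11012400001/225000) = √110124000010/1500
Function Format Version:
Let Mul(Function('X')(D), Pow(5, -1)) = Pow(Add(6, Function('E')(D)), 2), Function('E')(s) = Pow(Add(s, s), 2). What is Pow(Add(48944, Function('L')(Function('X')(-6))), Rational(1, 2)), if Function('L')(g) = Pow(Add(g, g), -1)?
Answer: Mul(Rational(1, 1500), Pow(110124000010, Rational(1, 2))) ≈ 221.23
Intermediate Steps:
Function('E')(s) = Mul(4, Pow(s, 2)) (Function('E')(s) = Pow(Mul(2, s), 2) = Mul(4, Pow(s, 2)))
Function('X')(D) = Mul(5, Pow(Add(6, Mul(4, Pow(D, 2))), 2))
Function('L')(g) = Mul(Rational(1, 2), Pow(g, -1)) (Function('L')(g) = Pow(Mul(2, g), -1) = Mul(Rational(1, 2), Pow(g, -1)))
Pow(Add(48944, Function('L')(Function('X')(-6))), Rational(1, 2)) = Pow(Add(48944, Mul(Rational(1, 2), Pow(Mul(20, Pow(Add(3, Mul(2, Pow(-6, 2))), 2)), -1))), Rational(1, 2)) = Pow(Add(48944, Mul(Rational(1, 2), Pow(Mul(20, Pow(Add(3, Mul(2, 36)), 2)), -1))), Rational(1, 2)) = Pow(Add(48944, Mul(Rational(1, 2), Pow(Mul(20, Pow(Add(3, 72), 2)), -1))), Rational(1, 2)) = Pow(Add(48944, Mul(Rational(1, 2), Pow(Mul(20, Pow(75, 2)), -1))), Rational(1, 2)) = Pow(Add(48944, Mul(Rational(1, 2), Pow(Mul(20, 5625), -1))), Rational(1, 2)) = Pow(Add(48944, Mul(Rational(1, 2), Pow(112500, -1))), Rational(1, 2)) = Pow(Add(48944, Mul(Rational(1, 2), Rational(1, 112500))), Rational(1, 2)) = Pow(Add(48944, Rational(1, 225000)), Rational(1, 2)) = Pow(Rational(11012400001, 225000), Rational(1, 2)) = Mul(Rational(1, 1500), Pow(110124000010, Rational(1, 2)))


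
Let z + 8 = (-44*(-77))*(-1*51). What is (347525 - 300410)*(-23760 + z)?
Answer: -9260735940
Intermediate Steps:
z = -172796 (z = -8 + (-44*(-77))*(-1*51) = -8 + 3388*(-51) = -8 - 172788 = -172796)
(347525 - 300410)*(-23760 + z) = (347525 - 300410)*(-23760 - 172796) = 47115*(-196556) = -9260735940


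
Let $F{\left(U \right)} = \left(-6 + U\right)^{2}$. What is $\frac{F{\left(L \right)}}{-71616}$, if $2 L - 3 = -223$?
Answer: $- \frac{841}{4476} \approx -0.18789$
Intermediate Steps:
$L = -110$ ($L = \frac{3}{2} + \frac{1}{2} \left(-223\right) = \frac{3}{2} - \frac{223}{2} = -110$)
$\frac{F{\left(L \right)}}{-71616} = \frac{\left(-6 - 110\right)^{2}}{-71616} = \left(-116\right)^{2} \left(- \frac{1}{71616}\right) = 13456 \left(- \frac{1}{71616}\right) = - \frac{841}{4476}$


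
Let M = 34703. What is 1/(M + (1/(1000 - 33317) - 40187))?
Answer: -32317/177226429 ≈ -0.00018235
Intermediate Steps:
1/(M + (1/(1000 - 33317) - 40187)) = 1/(34703 + (1/(1000 - 33317) - 40187)) = 1/(34703 + (1/(-32317) - 40187)) = 1/(34703 + (-1/32317 - 40187)) = 1/(34703 - 1298723280/32317) = 1/(-177226429/32317) = -32317/177226429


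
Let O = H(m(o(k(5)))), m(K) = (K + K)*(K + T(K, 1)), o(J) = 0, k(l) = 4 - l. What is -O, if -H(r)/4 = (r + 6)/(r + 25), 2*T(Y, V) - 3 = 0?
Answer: 24/25 ≈ 0.96000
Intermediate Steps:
T(Y, V) = 3/2 (T(Y, V) = 3/2 + (½)*0 = 3/2 + 0 = 3/2)
m(K) = 2*K*(3/2 + K) (m(K) = (K + K)*(K + 3/2) = (2*K)*(3/2 + K) = 2*K*(3/2 + K))
H(r) = -4*(6 + r)/(25 + r) (H(r) = -4*(r + 6)/(r + 25) = -4*(6 + r)/(25 + r))
O = -24/25 (O = 4*(-6 - 0*(3 + 2*0))/(25 + 0*(3 + 2*0)) = 4*(-6 - 0*(3 + 0))/(25 + 0*(3 + 0)) = 4*(-6 - 0*3)/(25 + 0*3) = 4*(-6 - 1*0)/(25 + 0) = 4*(-6 + 0)/25 = 4*(1/25)*(-6) = -24/25 ≈ -0.96000)
-O = -1*(-24/25) = 24/25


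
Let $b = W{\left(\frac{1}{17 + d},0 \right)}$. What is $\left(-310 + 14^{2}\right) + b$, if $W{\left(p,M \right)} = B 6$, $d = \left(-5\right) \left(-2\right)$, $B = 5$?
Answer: $-84$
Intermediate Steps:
$d = 10$
$W{\left(p,M \right)} = 30$ ($W{\left(p,M \right)} = 5 \cdot 6 = 30$)
$b = 30$
$\left(-310 + 14^{2}\right) + b = \left(-310 + 14^{2}\right) + 30 = \left(-310 + 196\right) + 30 = -114 + 30 = -84$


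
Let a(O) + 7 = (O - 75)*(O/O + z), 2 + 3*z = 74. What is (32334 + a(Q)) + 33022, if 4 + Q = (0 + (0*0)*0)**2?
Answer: 63374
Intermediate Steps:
z = 24 (z = -2/3 + (1/3)*74 = -2/3 + 74/3 = 24)
Q = -4 (Q = -4 + (0 + (0*0)*0)**2 = -4 + (0 + 0*0)**2 = -4 + (0 + 0)**2 = -4 + 0**2 = -4 + 0 = -4)
a(O) = -1882 + 25*O (a(O) = -7 + (O - 75)*(O/O + 24) = -7 + (-75 + O)*(1 + 24) = -7 + (-75 + O)*25 = -7 + (-1875 + 25*O) = -1882 + 25*O)
(32334 + a(Q)) + 33022 = (32334 + (-1882 + 25*(-4))) + 33022 = (32334 + (-1882 - 100)) + 33022 = (32334 - 1982) + 33022 = 30352 + 33022 = 63374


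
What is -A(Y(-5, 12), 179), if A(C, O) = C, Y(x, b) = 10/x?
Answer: 2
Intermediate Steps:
-A(Y(-5, 12), 179) = -10/(-5) = -10*(-1)/5 = -1*(-2) = 2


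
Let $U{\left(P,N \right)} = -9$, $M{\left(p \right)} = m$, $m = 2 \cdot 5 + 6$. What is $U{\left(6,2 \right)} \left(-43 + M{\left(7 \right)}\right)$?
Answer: $243$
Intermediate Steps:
$m = 16$ ($m = 10 + 6 = 16$)
$M{\left(p \right)} = 16$
$U{\left(6,2 \right)} \left(-43 + M{\left(7 \right)}\right) = - 9 \left(-43 + 16\right) = \left(-9\right) \left(-27\right) = 243$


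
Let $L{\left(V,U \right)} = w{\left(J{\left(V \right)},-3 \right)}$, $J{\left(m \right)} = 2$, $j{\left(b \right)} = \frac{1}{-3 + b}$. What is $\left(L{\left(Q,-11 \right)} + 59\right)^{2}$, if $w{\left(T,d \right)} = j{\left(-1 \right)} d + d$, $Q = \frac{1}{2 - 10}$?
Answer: $\frac{51529}{16} \approx 3220.6$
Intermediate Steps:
$Q = - \frac{1}{8}$ ($Q = \frac{1}{-8} = - \frac{1}{8} \approx -0.125$)
$w{\left(T,d \right)} = \frac{3 d}{4}$ ($w{\left(T,d \right)} = \frac{d}{-3 - 1} + d = \frac{d}{-4} + d = - \frac{d}{4} + d = \frac{3 d}{4}$)
$L{\left(V,U \right)} = - \frac{9}{4}$ ($L{\left(V,U \right)} = \frac{3}{4} \left(-3\right) = - \frac{9}{4}$)
$\left(L{\left(Q,-11 \right)} + 59\right)^{2} = \left(- \frac{9}{4} + 59\right)^{2} = \left(\frac{227}{4}\right)^{2} = \frac{51529}{16}$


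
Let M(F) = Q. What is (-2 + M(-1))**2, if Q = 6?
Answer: 16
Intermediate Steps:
M(F) = 6
(-2 + M(-1))**2 = (-2 + 6)**2 = 4**2 = 16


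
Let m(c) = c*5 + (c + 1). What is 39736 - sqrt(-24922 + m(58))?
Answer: 39736 - I*sqrt(24573) ≈ 39736.0 - 156.76*I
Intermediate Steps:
m(c) = 1 + 6*c (m(c) = 5*c + (1 + c) = 1 + 6*c)
39736 - sqrt(-24922 + m(58)) = 39736 - sqrt(-24922 + (1 + 6*58)) = 39736 - sqrt(-24922 + (1 + 348)) = 39736 - sqrt(-24922 + 349) = 39736 - sqrt(-24573) = 39736 - I*sqrt(24573)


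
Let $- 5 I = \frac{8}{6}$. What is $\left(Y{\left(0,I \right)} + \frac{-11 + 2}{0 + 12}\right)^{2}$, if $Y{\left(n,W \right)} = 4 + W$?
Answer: $\frac{32041}{3600} \approx 8.9003$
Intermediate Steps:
$I = - \frac{4}{15}$ ($I = - \frac{8 \cdot \frac{1}{6}}{5} = \left(- \frac{1}{5}\right) \frac{4}{3} = - \frac{4}{15} \approx -0.26667$)
$\left(Y{\left(0,I \right)} + \frac{-11 + 2}{0 + 12}\right)^{2} = \left(\left(4 - \frac{4}{15}\right) + \frac{-11 + 2}{0 + 12}\right)^{2} = \left(\frac{56}{15} - \frac{9}{12}\right)^{2} = \left(\frac{56}{15} - \frac{3}{4}\right)^{2} = \left(\frac{179}{60}\right)^{2} = \frac{32041}{3600}$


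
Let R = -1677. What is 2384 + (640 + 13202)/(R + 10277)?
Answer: 10258121/4300 ≈ 2385.6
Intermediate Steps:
2384 + (640 + 13202)/(R + 10277) = 2384 + (640 + 13202)/(-1677 + 10277) = 2384 + 13842/8600 = 2384 + 13842*(1/8600) = 2384 + 6921/4300 = 10258121/4300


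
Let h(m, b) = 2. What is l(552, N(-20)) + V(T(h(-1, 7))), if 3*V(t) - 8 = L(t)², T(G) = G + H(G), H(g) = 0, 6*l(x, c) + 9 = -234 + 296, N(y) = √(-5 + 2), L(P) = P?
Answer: 77/6 ≈ 12.833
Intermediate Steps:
N(y) = I*√3 (N(y) = √(-3) = I*√3)
l(x, c) = 53/6 (l(x, c) = -3/2 + (-234 + 296)/6 = -3/2 + (⅙)*62 = -3/2 + 31/3 = 53/6)
T(G) = G (T(G) = G + 0 = G)
V(t) = 8/3 + t²/3
l(552, N(-20)) + V(T(h(-1, 7))) = 53/6 + (8/3 + (⅓)*2²) = 53/6 + (8/3 + (⅓)*4) = 53/6 + (8/3 + 4/3) = 53/6 + 4 = 77/6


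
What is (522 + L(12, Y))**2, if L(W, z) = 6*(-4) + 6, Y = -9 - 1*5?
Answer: 254016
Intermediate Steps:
Y = -14 (Y = -9 - 5 = -14)
L(W, z) = -18 (L(W, z) = -24 + 6 = -18)
(522 + L(12, Y))**2 = (522 - 18)**2 = 504**2 = 254016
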